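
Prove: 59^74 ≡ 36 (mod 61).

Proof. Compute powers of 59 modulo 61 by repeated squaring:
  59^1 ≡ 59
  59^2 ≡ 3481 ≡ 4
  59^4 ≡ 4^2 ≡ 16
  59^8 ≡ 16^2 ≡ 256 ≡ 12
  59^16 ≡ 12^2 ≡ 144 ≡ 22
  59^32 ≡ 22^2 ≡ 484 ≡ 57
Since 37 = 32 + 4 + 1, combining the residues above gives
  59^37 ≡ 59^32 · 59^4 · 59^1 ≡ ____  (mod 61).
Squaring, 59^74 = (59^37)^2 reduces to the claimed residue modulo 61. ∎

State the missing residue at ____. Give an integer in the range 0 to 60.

6

59^32 · 59^4 · 59^1 ≡ 57 · 16 · 59 = 53808.
53808 mod 61 = 6, so 59^37 ≡ 6 (mod 61).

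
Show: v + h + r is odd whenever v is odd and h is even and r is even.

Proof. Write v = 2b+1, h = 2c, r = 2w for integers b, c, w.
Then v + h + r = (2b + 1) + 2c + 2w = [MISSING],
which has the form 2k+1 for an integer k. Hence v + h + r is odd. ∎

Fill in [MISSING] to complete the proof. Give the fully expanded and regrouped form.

Expanding: (2b + 1) + 2c + 2w = 2b + 2c + 2w + 1.
Every term except the constant is even, so this is 2(b + c + w) + 1,
and b + c + w ∈ ℤ gives the required form.

2(b + c + w) + 1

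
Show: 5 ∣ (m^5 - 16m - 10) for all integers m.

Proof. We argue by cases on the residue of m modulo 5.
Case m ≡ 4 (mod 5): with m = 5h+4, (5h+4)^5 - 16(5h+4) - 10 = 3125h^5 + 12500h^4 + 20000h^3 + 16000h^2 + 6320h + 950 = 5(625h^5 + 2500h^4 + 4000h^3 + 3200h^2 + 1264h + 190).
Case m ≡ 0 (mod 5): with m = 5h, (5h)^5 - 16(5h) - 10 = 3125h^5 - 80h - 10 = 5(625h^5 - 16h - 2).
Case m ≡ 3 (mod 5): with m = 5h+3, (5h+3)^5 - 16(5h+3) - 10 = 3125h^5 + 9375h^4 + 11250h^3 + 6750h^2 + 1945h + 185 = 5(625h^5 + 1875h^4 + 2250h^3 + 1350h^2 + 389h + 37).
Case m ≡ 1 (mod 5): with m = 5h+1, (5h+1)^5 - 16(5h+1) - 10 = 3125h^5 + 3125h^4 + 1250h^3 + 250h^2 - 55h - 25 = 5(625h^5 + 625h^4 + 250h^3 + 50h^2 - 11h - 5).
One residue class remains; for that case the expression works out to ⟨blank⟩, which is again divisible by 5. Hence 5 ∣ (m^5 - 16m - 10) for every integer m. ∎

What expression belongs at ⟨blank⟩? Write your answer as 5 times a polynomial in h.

Only m ≡ 2 (mod 5) is unaccounted for. Put m = 5h+2:
(5h+2)^5 - 16(5h+2) - 10 expands to 3125h^5 + 6250h^4 + 5000h^3 + 2000h^2 + 320h - 10,
and factoring out 5 leaves 5(625h^5 + 1250h^4 + 1000h^3 + 400h^2 + 64h - 2).

5(625h^5 + 1250h^4 + 1000h^3 + 400h^2 + 64h - 2)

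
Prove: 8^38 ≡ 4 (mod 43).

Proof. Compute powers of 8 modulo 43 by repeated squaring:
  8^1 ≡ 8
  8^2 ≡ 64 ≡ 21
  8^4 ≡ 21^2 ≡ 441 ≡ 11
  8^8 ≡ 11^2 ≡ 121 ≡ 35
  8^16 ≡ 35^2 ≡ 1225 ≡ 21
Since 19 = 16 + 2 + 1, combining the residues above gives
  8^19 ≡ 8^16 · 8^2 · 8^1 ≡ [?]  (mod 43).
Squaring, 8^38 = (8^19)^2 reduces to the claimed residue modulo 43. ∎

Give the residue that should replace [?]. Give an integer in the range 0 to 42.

Multiply the listed residues: 21 · 21 · 8 = 441 → 3528.
Reducing modulo 43: 3528 = 82·43 + 2, so 8^19 ≡ 2.

2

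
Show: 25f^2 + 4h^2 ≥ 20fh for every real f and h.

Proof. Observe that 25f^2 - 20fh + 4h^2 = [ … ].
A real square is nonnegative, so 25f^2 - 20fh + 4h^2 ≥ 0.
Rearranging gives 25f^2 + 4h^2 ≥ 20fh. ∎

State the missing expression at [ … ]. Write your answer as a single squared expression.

The leading and trailing coefficients are 5^2 and 2^2, and 20 = 2·5·2, so the trinomial is (5f - 2h)^2.
Hence 25f^2 - 20fh + 4h^2 ≥ 0.

(5f - 2h)^2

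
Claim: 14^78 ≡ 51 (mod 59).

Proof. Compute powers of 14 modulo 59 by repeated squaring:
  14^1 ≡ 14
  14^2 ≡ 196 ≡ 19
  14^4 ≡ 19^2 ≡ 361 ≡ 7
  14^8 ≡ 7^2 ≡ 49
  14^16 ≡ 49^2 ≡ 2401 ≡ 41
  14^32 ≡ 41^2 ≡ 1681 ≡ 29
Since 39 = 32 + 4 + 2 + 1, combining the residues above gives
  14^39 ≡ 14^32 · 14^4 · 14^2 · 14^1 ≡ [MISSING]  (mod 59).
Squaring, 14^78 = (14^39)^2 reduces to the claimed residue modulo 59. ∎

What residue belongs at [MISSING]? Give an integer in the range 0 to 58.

14^32 · 14^4 · 14^2 · 14^1 ≡ 29 · 7 · 19 · 14 = 53998.
53998 mod 59 = 13, so 14^39 ≡ 13 (mod 59).

13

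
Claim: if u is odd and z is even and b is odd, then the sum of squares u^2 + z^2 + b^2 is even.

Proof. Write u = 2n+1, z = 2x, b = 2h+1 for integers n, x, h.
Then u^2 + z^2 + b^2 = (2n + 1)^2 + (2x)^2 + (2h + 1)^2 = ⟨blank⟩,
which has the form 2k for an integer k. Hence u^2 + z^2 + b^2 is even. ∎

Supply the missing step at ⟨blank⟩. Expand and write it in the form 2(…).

Expanding: (2n + 1)^2 + (2x)^2 + (2h + 1)^2 = 4h^2 + 4h + 4n^2 + 4n + 4x^2 + 2.
Every term is even; pulling out the factor of 2 gives 2(2h^2 + 2h + 2n^2 + 2n + 2x^2 + 1).

2(2h^2 + 2h + 2n^2 + 2n + 2x^2 + 1)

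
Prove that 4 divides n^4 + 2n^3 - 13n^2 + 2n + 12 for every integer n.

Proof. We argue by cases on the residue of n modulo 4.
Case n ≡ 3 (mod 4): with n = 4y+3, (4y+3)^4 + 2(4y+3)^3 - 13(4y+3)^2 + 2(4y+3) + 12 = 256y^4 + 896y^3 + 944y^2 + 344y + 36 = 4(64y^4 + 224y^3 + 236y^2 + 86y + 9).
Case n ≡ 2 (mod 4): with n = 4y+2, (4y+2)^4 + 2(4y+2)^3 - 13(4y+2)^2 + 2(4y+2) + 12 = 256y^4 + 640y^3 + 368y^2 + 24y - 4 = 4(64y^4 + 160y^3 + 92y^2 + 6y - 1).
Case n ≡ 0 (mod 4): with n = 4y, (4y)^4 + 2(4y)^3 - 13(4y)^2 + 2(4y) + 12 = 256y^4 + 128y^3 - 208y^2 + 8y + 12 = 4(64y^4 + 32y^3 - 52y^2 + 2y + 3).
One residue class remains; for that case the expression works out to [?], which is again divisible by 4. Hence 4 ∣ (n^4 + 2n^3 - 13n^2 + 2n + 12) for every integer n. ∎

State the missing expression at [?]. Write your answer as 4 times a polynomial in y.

Only n ≡ 1 (mod 4) is unaccounted for. Put n = 4y+1:
(4y+1)^4 + 2(4y+1)^3 - 13(4y+1)^2 + 2(4y+1) + 12 expands to 256y^4 + 384y^3 - 16y^2 - 56y + 4,
and factoring out 4 leaves 4(64y^4 + 96y^3 - 4y^2 - 14y + 1).

4(64y^4 + 96y^3 - 4y^2 - 14y + 1)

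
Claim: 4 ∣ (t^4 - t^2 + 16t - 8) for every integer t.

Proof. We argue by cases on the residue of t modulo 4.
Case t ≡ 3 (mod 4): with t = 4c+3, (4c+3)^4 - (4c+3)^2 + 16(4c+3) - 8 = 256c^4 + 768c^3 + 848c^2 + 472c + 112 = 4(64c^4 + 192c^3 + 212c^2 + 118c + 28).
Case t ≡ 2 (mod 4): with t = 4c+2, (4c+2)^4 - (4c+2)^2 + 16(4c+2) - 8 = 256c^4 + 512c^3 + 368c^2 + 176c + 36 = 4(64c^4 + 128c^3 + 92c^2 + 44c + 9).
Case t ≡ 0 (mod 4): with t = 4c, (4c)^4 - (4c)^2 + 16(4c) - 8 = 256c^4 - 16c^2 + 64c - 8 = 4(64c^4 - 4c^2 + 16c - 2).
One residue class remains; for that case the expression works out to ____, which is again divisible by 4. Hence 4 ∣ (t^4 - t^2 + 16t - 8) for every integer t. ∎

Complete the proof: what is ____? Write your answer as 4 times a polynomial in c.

The residues treated are {3, 2, 0}, so the missing case is t ≡ 1 (mod 4); write t = 4c+1.
Then (4c+1)^4 - (4c+1)^2 + 16(4c+1) - 8 = 256c^4 + 256c^3 + 80c^2 + 72c + 8 = 4(64c^4 + 64c^3 + 20c^2 + 18c + 2).

4(64c^4 + 64c^3 + 20c^2 + 18c + 2)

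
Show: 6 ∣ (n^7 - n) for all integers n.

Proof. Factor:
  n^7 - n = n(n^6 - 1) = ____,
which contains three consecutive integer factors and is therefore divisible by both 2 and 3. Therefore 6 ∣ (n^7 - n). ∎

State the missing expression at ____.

(n - 1)n(n + 1)(n^4 + n^2 + 1)

n^6 - 1 = (n^2 - 1)(n^4 + n^2 + 1), and n^2 - 1 = (n-1)(n+1).
So n(n^6 - 1) = (n - 1)n(n + 1)(n^4 + n^2 + 1).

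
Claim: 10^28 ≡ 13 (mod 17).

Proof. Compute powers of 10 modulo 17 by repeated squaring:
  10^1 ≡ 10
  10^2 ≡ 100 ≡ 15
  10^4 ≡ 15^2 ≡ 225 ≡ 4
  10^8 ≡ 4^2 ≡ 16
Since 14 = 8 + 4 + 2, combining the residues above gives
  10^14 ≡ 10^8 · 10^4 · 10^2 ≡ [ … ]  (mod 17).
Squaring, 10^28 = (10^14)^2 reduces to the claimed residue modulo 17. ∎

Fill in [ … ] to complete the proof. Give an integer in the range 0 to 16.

8

10^8 · 10^4 · 10^2 ≡ 16 · 4 · 15 = 960.
960 mod 17 = 8, so 10^14 ≡ 8 (mod 17).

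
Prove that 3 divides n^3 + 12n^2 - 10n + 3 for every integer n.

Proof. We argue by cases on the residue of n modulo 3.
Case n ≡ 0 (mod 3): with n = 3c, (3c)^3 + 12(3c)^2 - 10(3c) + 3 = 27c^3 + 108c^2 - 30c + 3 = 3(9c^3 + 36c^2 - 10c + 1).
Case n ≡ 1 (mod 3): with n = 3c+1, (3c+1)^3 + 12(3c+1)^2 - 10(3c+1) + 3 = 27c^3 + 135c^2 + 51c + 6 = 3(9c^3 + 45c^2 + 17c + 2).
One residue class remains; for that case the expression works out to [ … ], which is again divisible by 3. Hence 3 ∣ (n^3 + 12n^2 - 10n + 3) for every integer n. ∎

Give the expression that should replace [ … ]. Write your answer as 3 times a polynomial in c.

3(9c^3 + 54c^2 + 50c + 13)

Only n ≡ 2 (mod 3) is unaccounted for. Put n = 3c+2:
(3c+2)^3 + 12(3c+2)^2 - 10(3c+2) + 3 expands to 27c^3 + 162c^2 + 150c + 39,
and factoring out 3 leaves 3(9c^3 + 54c^2 + 50c + 13).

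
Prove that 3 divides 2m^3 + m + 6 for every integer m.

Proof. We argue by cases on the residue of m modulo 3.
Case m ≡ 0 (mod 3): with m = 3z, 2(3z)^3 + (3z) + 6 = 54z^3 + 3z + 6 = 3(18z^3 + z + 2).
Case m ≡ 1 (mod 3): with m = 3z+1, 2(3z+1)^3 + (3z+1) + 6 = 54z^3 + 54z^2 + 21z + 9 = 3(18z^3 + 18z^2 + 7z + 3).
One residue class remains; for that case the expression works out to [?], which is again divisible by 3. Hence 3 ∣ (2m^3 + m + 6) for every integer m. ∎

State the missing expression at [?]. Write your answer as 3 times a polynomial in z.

3(18z^3 + 36z^2 + 25z + 8)

Only m ≡ 2 (mod 3) is unaccounted for. Put m = 3z+2:
2(3z+2)^3 + (3z+2) + 6 expands to 54z^3 + 108z^2 + 75z + 24,
and factoring out 3 leaves 3(18z^3 + 36z^2 + 25z + 8).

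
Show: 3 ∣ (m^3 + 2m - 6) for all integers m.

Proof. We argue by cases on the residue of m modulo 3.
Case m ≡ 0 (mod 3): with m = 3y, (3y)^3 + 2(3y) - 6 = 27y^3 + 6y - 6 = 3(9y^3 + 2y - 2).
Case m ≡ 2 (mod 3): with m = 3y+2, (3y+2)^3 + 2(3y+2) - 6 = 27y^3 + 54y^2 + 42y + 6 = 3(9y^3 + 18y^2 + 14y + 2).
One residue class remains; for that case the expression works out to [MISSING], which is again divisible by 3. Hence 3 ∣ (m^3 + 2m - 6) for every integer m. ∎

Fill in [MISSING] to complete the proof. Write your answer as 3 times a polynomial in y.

3(9y^3 + 9y^2 + 5y - 1)

Only m ≡ 1 (mod 3) is unaccounted for. Put m = 3y+1:
(3y+1)^3 + 2(3y+1) - 6 expands to 27y^3 + 27y^2 + 15y - 3,
and factoring out 3 leaves 3(9y^3 + 9y^2 + 5y - 1).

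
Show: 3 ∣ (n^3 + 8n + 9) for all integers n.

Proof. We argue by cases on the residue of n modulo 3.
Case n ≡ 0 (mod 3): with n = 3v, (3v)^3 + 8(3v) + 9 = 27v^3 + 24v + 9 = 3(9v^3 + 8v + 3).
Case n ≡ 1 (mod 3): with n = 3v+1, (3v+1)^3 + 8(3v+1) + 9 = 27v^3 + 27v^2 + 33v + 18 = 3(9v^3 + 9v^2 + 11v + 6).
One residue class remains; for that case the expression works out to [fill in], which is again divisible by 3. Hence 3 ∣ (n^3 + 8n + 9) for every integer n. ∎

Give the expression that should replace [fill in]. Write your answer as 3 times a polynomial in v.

3(9v^3 + 18v^2 + 20v + 11)

The residues treated are {0, 1}, so the missing case is n ≡ 2 (mod 3); write n = 3v+2.
Then (3v+2)^3 + 8(3v+2) + 9 = 27v^3 + 54v^2 + 60v + 33 = 3(9v^3 + 18v^2 + 20v + 11).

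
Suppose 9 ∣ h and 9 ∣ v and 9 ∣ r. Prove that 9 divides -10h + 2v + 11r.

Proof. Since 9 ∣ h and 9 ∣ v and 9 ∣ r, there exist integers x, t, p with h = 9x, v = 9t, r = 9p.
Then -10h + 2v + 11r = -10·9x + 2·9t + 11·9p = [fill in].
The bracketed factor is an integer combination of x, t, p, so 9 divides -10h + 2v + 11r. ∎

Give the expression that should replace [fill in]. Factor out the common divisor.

9(11p + 2t - 10x)

Pull the common 9 out of every term: -10·9x + 2·9t + 11·9p = 9(11p + 2t - 10x).
11p + 2t - 10x is an integer, which exhibits the divisibility.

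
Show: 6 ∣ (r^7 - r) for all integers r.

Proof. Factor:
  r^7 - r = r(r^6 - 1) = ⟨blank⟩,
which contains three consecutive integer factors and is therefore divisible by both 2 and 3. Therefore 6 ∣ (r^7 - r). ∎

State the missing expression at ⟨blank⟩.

(r - 1)r(r + 1)(r^4 + r^2 + 1)

r^6 - 1 = (r^2 - 1)(r^4 + r^2 + 1), and r^2 - 1 = (r-1)(r+1).
So r(r^6 - 1) = (r - 1)r(r + 1)(r^4 + r^2 + 1).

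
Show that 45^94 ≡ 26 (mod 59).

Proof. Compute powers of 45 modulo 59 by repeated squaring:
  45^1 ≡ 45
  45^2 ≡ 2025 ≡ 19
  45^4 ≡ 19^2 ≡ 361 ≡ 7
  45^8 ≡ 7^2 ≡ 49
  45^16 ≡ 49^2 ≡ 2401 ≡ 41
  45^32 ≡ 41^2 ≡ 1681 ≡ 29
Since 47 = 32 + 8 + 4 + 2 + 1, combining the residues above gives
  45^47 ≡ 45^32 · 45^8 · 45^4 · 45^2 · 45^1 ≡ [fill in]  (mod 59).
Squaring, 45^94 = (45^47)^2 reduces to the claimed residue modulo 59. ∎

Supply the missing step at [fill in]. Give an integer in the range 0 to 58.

12

45^32 · 45^8 · 45^4 · 45^2 · 45^1 ≡ 29 · 49 · 7 · 19 · 45 = 8504685.
8504685 mod 59 = 12, so 45^47 ≡ 12 (mod 59).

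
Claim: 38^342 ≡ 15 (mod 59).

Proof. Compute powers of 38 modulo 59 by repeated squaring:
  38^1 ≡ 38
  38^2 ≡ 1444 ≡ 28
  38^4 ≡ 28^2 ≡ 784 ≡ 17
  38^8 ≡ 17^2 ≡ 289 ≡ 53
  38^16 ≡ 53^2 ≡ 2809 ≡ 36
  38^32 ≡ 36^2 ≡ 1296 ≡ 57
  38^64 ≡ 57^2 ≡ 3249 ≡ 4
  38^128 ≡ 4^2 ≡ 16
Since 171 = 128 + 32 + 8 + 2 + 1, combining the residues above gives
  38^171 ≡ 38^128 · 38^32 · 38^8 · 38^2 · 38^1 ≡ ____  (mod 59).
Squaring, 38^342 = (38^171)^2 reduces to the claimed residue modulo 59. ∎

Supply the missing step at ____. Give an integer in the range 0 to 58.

30

Multiply the listed residues: 16 · 57 · 53 · 28 · 38 = 912 → 48336 → 1353408 → 51429504.
Reducing modulo 59: 51429504 = 871686·59 + 30, so 38^171 ≡ 30.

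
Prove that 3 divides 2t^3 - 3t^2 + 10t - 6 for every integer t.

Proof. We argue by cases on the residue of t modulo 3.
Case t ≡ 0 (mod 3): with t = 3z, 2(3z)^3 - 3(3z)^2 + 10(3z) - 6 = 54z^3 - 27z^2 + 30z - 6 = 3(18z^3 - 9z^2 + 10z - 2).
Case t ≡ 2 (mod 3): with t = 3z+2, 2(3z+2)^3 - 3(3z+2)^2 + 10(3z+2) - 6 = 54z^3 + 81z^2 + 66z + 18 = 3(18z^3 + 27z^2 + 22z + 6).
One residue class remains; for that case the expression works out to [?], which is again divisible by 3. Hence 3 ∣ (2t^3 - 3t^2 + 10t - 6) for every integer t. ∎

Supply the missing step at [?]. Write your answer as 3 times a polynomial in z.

3(18z^3 + 9z^2 + 10z + 1)

Only t ≡ 1 (mod 3) is unaccounted for. Put t = 3z+1:
2(3z+1)^3 - 3(3z+1)^2 + 10(3z+1) - 6 expands to 54z^3 + 27z^2 + 30z + 3,
and factoring out 3 leaves 3(18z^3 + 9z^2 + 10z + 1).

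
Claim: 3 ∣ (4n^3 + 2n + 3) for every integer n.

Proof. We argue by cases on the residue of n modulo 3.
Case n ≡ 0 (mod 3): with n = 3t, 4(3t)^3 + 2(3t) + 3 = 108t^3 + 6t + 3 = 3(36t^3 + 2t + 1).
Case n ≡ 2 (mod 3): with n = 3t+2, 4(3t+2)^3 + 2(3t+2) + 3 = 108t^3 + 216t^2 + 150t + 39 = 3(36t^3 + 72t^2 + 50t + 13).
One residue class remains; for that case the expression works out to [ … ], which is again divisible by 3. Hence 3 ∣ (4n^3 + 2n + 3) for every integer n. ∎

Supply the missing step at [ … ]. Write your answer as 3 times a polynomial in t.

3(36t^3 + 36t^2 + 14t + 3)

The residues treated are {0, 2}, so the missing case is n ≡ 1 (mod 3); write n = 3t+1.
Then 4(3t+1)^3 + 2(3t+1) + 3 = 108t^3 + 108t^2 + 42t + 9 = 3(36t^3 + 36t^2 + 14t + 3).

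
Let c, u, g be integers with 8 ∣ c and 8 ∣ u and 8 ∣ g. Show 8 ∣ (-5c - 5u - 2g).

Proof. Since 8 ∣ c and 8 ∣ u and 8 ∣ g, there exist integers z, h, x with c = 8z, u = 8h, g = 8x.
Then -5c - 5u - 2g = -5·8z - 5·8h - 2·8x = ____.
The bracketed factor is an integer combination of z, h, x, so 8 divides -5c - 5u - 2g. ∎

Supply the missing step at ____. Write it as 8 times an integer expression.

Pull the common 8 out of every term: -5·8z - 5·8h - 2·8x = 8(-5h - 2x - 5z).
-5h - 2x - 5z is an integer, which exhibits the divisibility.

8(-5h - 2x - 5z)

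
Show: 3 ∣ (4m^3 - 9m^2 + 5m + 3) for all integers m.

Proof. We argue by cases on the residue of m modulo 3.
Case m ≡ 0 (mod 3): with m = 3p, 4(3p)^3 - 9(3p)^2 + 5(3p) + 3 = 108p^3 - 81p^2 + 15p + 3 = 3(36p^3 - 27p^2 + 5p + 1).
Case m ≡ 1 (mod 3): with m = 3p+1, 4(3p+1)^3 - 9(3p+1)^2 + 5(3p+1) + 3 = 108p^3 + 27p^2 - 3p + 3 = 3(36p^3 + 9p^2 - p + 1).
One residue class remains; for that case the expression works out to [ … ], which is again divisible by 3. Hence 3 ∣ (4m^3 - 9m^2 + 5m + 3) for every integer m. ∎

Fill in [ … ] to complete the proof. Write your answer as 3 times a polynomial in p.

The residues treated are {0, 1}, so the missing case is m ≡ 2 (mod 3); write m = 3p+2.
Then 4(3p+2)^3 - 9(3p+2)^2 + 5(3p+2) + 3 = 108p^3 + 135p^2 + 51p + 9 = 3(36p^3 + 45p^2 + 17p + 3).

3(36p^3 + 45p^2 + 17p + 3)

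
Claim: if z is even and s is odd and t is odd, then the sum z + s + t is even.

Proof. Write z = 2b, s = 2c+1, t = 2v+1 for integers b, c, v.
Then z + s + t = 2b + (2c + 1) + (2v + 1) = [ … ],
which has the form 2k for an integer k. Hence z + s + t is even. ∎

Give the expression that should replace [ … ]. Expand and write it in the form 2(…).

2b + (2c + 1) + (2v + 1) = 2b + 2c + 2v + 2
= 2(b + c + v + 1).
Since b + c + v + 1 is an integer, the sum is of the form 2k for an integer k.

2(b + c + v + 1)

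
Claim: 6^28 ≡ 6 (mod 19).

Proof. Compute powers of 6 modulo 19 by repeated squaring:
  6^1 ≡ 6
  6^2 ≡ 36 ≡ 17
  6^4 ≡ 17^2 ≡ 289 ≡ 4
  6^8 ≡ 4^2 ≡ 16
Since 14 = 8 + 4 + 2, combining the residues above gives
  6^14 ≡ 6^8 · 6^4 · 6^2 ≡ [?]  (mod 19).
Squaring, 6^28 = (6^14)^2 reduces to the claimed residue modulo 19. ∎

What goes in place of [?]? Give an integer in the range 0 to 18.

Multiply the listed residues: 16 · 4 · 17 = 64 → 1088.
Reducing modulo 19: 1088 = 57·19 + 5, so 6^14 ≡ 5.

5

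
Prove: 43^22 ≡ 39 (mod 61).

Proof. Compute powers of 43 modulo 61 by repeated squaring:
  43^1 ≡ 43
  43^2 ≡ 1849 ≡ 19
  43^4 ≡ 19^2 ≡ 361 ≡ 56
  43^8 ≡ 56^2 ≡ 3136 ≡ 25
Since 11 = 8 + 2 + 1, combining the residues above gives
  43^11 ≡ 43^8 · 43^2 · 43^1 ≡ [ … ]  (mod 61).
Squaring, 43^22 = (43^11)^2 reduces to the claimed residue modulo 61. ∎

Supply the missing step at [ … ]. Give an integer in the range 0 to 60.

51

43^8 · 43^2 · 43^1 ≡ 25 · 19 · 43 = 20425.
20425 mod 61 = 51, so 43^11 ≡ 51 (mod 61).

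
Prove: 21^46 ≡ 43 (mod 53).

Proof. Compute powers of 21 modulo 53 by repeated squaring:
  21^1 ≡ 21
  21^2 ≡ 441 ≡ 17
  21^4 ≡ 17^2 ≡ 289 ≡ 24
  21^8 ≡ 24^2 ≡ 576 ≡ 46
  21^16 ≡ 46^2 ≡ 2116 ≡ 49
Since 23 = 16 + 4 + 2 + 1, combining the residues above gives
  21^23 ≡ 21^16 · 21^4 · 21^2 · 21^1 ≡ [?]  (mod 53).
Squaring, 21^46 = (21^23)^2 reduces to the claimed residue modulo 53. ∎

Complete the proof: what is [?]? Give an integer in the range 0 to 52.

21^16 · 21^4 · 21^2 · 21^1 ≡ 49 · 24 · 17 · 21 = 419832.
419832 mod 53 = 19, so 21^23 ≡ 19 (mod 53).

19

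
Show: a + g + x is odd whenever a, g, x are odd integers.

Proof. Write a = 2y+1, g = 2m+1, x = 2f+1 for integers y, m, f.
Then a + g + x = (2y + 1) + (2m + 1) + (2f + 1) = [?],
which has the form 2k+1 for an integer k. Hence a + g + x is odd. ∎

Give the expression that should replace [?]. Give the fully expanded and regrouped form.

(2y + 1) + (2m + 1) + (2f + 1) = 2f + 2m + 2y + 3
= 2(f + m + y + 1) + 1.
Since f + m + y + 1 is an integer, the sum is of the form 2k+1 for an integer k.

2(f + m + y + 1) + 1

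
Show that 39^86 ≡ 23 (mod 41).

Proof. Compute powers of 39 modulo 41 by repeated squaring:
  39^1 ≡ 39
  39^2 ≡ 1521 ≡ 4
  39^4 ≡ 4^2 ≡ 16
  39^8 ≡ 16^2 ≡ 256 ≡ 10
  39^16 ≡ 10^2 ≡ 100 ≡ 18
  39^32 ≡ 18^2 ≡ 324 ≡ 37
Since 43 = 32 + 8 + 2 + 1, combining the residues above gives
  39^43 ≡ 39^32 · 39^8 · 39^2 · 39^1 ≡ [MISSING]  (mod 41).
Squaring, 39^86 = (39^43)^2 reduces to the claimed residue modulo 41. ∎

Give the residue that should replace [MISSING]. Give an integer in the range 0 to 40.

33

Multiply the listed residues: 37 · 10 · 4 · 39 = 370 → 1480 → 57720.
Reducing modulo 41: 57720 = 1407·41 + 33, so 39^43 ≡ 33.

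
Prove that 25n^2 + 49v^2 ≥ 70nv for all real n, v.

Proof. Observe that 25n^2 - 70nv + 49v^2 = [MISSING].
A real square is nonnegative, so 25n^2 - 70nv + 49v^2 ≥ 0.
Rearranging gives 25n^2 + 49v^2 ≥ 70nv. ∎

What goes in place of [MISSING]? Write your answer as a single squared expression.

25n^2 - 70nv + 49v^2 is a perfect-square trinomial: the outer terms are (5n)^2 and (7v)^2, and the cross term is -2·5n·7v.
So 25n^2 - 70nv + 49v^2 = (5n - 7v)^2 ≥ 0.

(5n - 7v)^2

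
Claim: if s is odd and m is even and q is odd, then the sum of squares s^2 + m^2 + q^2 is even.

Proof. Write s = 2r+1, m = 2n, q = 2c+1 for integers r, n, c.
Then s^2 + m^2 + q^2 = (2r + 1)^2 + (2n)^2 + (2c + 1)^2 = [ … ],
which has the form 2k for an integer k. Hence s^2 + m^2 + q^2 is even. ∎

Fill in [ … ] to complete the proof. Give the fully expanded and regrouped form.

Expanding: (2r + 1)^2 + (2n)^2 + (2c + 1)^2 = 4c^2 + 4c + 4n^2 + 4r^2 + 4r + 2.
Every term is even; pulling out the factor of 2 gives 2(2c^2 + 2c + 2n^2 + 2r^2 + 2r + 1).

2(2c^2 + 2c + 2n^2 + 2r^2 + 2r + 1)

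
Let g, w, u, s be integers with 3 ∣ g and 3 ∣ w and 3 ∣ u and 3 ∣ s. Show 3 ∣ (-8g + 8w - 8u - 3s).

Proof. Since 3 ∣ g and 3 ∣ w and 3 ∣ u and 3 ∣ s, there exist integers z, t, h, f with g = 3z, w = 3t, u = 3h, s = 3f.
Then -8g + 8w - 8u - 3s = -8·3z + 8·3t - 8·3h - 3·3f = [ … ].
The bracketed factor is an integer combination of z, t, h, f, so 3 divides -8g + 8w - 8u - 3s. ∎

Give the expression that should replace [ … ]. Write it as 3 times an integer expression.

3(-3f - 8h + 8t - 8z)

Each term has a factor of 3: -8·3z + 8·3t - 8·3h - 3·3f = 3·(-3f - 8h + 8t - 8z).
Since -3f - 8h + 8t - 8z is an integer, 3 ∣ (-8g + 8w - 8u - 3s).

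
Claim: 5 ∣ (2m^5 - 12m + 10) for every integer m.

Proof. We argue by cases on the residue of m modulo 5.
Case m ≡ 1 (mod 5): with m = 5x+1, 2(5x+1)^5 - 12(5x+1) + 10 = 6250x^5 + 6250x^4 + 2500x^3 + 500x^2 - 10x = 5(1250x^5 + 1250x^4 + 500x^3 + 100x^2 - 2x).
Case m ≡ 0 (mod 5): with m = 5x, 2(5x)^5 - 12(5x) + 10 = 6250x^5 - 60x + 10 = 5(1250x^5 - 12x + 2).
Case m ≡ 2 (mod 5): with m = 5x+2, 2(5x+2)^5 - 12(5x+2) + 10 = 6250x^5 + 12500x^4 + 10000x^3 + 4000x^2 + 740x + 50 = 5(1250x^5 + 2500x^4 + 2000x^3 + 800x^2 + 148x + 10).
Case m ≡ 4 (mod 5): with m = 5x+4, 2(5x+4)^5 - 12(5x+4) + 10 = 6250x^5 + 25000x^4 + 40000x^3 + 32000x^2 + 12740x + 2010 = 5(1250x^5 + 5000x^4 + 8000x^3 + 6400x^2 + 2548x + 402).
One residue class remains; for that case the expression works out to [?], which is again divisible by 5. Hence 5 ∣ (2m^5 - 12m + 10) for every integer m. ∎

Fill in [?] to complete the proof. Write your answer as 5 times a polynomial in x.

5(1250x^5 + 3750x^4 + 4500x^3 + 2700x^2 + 798x + 92)

Only m ≡ 3 (mod 5) is unaccounted for. Put m = 5x+3:
2(5x+3)^5 - 12(5x+3) + 10 expands to 6250x^5 + 18750x^4 + 22500x^3 + 13500x^2 + 3990x + 460,
and factoring out 5 leaves 5(1250x^5 + 3750x^4 + 4500x^3 + 2700x^2 + 798x + 92).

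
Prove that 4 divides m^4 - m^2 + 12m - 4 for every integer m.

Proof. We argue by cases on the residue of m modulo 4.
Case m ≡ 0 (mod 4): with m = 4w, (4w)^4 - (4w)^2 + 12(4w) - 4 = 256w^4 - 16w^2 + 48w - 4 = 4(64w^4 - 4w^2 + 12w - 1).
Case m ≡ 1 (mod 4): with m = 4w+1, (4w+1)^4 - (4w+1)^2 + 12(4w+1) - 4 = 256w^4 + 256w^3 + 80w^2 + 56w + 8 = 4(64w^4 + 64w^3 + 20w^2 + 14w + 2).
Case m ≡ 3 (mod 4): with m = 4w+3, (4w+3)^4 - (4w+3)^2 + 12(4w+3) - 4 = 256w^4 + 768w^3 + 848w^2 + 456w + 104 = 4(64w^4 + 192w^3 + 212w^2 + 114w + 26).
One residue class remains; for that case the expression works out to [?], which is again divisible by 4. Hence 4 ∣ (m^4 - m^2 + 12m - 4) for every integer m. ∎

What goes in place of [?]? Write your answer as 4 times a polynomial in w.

Only m ≡ 2 (mod 4) is unaccounted for. Put m = 4w+2:
(4w+2)^4 - (4w+2)^2 + 12(4w+2) - 4 expands to 256w^4 + 512w^3 + 368w^2 + 160w + 32,
and factoring out 4 leaves 4(64w^4 + 128w^3 + 92w^2 + 40w + 8).

4(64w^4 + 128w^3 + 92w^2 + 40w + 8)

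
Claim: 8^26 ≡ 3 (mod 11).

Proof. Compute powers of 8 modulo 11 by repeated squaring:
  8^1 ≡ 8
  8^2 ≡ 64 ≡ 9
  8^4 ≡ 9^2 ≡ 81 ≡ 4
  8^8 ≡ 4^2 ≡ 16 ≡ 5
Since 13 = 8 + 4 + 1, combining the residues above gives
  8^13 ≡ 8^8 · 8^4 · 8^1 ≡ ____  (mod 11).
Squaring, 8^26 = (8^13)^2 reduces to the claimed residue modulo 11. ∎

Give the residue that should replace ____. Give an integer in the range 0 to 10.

8^8 · 8^4 · 8^1 ≡ 5 · 4 · 8 = 160.
160 mod 11 = 6, so 8^13 ≡ 6 (mod 11).

6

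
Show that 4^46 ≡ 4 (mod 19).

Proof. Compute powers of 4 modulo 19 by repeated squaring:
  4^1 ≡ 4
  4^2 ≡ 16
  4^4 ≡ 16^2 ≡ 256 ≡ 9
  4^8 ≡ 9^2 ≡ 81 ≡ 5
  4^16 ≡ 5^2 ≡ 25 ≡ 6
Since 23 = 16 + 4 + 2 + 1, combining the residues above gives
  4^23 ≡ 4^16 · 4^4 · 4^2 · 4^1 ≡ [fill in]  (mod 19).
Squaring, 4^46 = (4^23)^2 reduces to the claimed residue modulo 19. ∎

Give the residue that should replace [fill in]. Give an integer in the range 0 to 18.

17

Multiply the listed residues: 6 · 9 · 16 · 4 = 54 → 864 → 3456.
Reducing modulo 19: 3456 = 181·19 + 17, so 4^23 ≡ 17.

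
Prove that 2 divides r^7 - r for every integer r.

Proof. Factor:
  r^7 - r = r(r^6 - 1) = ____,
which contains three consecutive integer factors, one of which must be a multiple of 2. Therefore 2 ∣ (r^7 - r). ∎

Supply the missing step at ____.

r^6 - 1 = (r^2 - 1)(r^4 + r^2 + 1), and r^2 - 1 = (r-1)(r+1).
So r(r^6 - 1) = (r - 1)r(r + 1)(r^4 + r^2 + 1).

(r - 1)r(r + 1)(r^4 + r^2 + 1)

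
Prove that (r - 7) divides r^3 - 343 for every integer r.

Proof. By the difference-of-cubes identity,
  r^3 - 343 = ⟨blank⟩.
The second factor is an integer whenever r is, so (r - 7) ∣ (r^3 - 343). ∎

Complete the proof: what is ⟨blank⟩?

(r - 7)(r^2 + 7r + 49)

Polynomial division of r^3 - 343 by r - 7 leaves remainder 0 and quotient r^2 + 7r + 49.
Hence r^3 - 343 = (r - 7)(r^2 + 7r + 49).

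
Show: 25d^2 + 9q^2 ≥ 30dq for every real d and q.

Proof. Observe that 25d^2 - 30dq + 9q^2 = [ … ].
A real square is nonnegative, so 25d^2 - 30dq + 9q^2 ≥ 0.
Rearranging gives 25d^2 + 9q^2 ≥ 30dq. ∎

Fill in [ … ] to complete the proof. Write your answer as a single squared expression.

25d^2 - 30dq + 9q^2 is a perfect-square trinomial: the outer terms are (5d)^2 and (3q)^2, and the cross term is -2·5d·3q.
So 25d^2 - 30dq + 9q^2 = (5d - 3q)^2 ≥ 0.

(5d - 3q)^2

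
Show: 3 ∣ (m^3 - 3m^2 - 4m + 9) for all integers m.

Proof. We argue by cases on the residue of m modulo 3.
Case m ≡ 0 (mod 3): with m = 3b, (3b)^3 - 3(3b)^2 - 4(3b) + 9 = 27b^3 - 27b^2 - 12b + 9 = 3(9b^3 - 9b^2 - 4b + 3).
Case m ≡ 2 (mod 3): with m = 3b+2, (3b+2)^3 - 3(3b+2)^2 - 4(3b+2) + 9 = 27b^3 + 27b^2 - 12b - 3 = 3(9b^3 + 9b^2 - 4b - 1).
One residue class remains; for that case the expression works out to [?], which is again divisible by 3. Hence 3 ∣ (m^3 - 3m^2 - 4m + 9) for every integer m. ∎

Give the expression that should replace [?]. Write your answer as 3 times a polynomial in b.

3(9b^3 - 7b + 1)

The residues treated are {0, 2}, so the missing case is m ≡ 1 (mod 3); write m = 3b+1.
Then (3b+1)^3 - 3(3b+1)^2 - 4(3b+1) + 9 = 27b^3 - 21b + 3 = 3(9b^3 - 7b + 1).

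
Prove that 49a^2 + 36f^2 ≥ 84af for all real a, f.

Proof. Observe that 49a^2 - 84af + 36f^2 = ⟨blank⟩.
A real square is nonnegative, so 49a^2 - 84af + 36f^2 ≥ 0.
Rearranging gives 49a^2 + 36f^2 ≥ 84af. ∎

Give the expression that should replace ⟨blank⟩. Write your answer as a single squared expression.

The leading and trailing coefficients are 7^2 and 6^2, and 84 = 2·7·6, so the trinomial is (7a - 6f)^2.
Hence 49a^2 - 84af + 36f^2 ≥ 0.

(7a - 6f)^2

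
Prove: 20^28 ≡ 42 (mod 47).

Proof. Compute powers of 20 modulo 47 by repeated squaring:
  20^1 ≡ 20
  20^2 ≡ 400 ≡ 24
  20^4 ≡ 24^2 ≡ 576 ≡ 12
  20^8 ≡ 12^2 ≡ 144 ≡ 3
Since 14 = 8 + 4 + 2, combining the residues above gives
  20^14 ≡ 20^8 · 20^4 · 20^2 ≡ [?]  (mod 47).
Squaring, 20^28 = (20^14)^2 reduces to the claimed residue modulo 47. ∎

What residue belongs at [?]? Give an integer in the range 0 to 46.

18

20^8 · 20^4 · 20^2 ≡ 3 · 12 · 24 = 864.
864 mod 47 = 18, so 20^14 ≡ 18 (mod 47).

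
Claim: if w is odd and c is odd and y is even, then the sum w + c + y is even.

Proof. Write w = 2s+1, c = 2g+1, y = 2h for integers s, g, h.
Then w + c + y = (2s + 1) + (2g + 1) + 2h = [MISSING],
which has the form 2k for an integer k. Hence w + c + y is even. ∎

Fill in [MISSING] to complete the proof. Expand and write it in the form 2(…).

Expanding: (2s + 1) + (2g + 1) + 2h = 2g + 2h + 2s + 2.
Every term is even; pulling out the factor of 2 gives 2(g + h + s + 1).

2(g + h + s + 1)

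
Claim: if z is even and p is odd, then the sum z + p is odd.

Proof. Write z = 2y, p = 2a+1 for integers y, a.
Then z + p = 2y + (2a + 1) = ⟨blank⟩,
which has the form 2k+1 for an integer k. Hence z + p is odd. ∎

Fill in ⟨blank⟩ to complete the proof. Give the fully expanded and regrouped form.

Expanding: 2y + (2a + 1) = 2a + 2y + 1.
Every term except the constant is even, so this is 2(a + y) + 1,
and a + y ∈ ℤ gives the required form.

2(a + y) + 1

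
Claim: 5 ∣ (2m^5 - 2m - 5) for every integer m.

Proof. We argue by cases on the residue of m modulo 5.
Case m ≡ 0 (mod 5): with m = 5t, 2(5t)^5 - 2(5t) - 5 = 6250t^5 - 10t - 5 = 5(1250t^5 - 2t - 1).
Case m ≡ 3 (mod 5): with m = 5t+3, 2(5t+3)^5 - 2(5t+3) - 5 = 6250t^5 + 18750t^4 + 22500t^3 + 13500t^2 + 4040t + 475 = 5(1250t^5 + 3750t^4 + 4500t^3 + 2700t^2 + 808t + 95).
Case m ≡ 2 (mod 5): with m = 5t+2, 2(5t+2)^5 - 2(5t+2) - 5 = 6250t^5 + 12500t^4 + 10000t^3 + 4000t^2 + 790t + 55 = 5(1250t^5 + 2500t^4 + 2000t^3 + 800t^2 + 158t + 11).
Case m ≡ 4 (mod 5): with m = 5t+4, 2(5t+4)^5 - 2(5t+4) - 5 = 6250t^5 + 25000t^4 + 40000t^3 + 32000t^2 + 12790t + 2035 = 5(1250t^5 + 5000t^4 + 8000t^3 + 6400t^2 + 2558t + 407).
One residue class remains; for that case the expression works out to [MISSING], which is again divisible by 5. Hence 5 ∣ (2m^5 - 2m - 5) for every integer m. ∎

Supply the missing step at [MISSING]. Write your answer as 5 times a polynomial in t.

The residues treated are {0, 3, 2, 4}, so the missing case is m ≡ 1 (mod 5); write m = 5t+1.
Then 2(5t+1)^5 - 2(5t+1) - 5 = 6250t^5 + 6250t^4 + 2500t^3 + 500t^2 + 40t - 5 = 5(1250t^5 + 1250t^4 + 500t^3 + 100t^2 + 8t - 1).

5(1250t^5 + 1250t^4 + 500t^3 + 100t^2 + 8t - 1)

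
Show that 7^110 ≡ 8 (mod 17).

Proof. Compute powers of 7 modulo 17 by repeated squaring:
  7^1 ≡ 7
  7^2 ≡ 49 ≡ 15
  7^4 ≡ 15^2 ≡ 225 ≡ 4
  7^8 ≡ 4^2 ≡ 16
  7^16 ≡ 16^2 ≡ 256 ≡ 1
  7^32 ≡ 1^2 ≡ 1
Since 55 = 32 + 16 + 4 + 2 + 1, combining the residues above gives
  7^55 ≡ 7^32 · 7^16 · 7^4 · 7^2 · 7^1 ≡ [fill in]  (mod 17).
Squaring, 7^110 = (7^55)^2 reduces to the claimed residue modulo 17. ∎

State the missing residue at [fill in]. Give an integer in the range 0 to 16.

Multiply the listed residues: 1 · 1 · 4 · 15 · 7 = 1 → 4 → 60 → 420.
Reducing modulo 17: 420 = 24·17 + 12, so 7^55 ≡ 12.

12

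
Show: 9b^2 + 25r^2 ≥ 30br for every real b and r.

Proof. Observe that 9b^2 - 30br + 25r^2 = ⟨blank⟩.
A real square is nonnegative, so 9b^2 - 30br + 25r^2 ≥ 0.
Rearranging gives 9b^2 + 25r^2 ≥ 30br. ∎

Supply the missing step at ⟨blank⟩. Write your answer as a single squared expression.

(3b - 5r)^2

9b^2 - 30br + 25r^2 is a perfect-square trinomial: the outer terms are (3b)^2 and (5r)^2, and the cross term is -2·3b·5r.
So 9b^2 - 30br + 25r^2 = (3b - 5r)^2 ≥ 0.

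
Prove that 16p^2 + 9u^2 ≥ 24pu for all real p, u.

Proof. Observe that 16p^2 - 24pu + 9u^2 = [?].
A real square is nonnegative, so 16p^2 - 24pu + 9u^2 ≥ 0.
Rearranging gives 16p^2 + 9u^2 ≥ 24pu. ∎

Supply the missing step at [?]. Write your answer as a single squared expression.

(4p - 3u)^2

The leading and trailing coefficients are 4^2 and 3^2, and 24 = 2·4·3, so the trinomial is (4p - 3u)^2.
Hence 16p^2 - 24pu + 9u^2 ≥ 0.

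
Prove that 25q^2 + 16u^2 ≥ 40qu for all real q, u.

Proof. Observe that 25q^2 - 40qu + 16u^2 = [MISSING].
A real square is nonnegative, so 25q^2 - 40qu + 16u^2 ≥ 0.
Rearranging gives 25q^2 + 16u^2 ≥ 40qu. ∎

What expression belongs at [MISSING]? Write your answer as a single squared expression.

The leading and trailing coefficients are 5^2 and 4^2, and 40 = 2·5·4, so the trinomial is (5q - 4u)^2.
Hence 25q^2 - 40qu + 16u^2 ≥ 0.

(5q - 4u)^2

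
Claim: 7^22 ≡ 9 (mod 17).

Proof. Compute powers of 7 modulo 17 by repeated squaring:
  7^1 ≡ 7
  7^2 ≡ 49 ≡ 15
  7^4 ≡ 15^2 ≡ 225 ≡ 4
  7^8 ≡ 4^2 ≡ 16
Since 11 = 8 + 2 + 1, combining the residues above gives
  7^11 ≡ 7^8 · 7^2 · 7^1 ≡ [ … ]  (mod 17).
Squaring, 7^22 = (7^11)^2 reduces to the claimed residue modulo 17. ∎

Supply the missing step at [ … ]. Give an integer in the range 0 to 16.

7^8 · 7^2 · 7^1 ≡ 16 · 15 · 7 = 1680.
1680 mod 17 = 14, so 7^11 ≡ 14 (mod 17).

14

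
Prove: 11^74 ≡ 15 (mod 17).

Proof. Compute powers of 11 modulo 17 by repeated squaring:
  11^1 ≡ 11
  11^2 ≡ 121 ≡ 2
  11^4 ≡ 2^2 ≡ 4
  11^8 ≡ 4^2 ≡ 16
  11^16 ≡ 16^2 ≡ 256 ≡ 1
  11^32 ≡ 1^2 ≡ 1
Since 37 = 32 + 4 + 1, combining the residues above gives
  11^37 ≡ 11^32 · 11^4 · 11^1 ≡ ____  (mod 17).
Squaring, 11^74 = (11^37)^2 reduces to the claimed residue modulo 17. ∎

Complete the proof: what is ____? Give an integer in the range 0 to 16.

11^32 · 11^4 · 11^1 ≡ 1 · 4 · 11 = 44.
44 mod 17 = 10, so 11^37 ≡ 10 (mod 17).

10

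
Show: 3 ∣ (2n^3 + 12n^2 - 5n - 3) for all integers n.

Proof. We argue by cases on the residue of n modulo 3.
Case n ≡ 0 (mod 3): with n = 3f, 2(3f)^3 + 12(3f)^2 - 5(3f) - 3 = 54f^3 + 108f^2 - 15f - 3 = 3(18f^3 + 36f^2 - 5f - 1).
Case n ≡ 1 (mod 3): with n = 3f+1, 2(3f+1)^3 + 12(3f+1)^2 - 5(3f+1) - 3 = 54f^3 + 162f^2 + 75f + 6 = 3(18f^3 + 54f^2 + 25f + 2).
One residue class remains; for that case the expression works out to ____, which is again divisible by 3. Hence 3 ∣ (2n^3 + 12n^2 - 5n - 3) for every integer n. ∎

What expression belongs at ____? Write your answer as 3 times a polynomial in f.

The residues treated are {0, 1}, so the missing case is n ≡ 2 (mod 3); write n = 3f+2.
Then 2(3f+2)^3 + 12(3f+2)^2 - 5(3f+2) - 3 = 54f^3 + 216f^2 + 201f + 51 = 3(18f^3 + 72f^2 + 67f + 17).

3(18f^3 + 72f^2 + 67f + 17)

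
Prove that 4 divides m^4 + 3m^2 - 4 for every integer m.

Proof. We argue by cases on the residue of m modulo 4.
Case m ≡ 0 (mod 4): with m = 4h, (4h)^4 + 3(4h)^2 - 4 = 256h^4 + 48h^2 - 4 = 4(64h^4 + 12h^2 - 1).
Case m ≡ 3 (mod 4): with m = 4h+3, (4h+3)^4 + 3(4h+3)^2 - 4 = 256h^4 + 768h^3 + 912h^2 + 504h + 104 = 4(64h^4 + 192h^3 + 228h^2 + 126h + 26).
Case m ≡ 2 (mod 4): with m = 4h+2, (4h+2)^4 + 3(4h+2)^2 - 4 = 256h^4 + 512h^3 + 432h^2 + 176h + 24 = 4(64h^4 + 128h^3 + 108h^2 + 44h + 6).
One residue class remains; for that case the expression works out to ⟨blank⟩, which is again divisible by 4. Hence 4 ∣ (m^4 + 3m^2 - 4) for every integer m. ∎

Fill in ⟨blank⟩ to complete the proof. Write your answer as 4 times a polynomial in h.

4(64h^4 + 64h^3 + 36h^2 + 10h)

Only m ≡ 1 (mod 4) is unaccounted for. Put m = 4h+1:
(4h+1)^4 + 3(4h+1)^2 - 4 expands to 256h^4 + 256h^3 + 144h^2 + 40h,
and factoring out 4 leaves 4(64h^4 + 64h^3 + 36h^2 + 10h).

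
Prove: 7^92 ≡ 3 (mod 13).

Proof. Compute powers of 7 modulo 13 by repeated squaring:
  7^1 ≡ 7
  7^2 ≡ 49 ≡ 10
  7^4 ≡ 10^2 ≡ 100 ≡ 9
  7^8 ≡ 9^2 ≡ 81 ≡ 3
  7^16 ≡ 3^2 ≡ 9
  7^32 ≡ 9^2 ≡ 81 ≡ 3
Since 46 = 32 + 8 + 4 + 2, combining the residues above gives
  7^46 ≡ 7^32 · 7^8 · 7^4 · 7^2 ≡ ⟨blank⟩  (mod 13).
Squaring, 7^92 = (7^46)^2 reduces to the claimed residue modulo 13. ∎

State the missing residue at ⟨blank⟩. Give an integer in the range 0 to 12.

4

7^32 · 7^8 · 7^4 · 7^2 ≡ 3 · 3 · 9 · 10 = 810.
810 mod 13 = 4, so 7^46 ≡ 4 (mod 13).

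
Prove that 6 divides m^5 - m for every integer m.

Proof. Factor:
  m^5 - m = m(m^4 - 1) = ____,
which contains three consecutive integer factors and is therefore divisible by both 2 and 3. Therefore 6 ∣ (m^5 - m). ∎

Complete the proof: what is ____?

(m - 1)m(m + 1)(m^2 + 1)

m^4 - 1 = (m^2 - 1)(m^2 + 1), and m^2 - 1 = (m-1)(m+1).
So m(m^4 - 1) = (m - 1)m(m + 1)(m^2 + 1).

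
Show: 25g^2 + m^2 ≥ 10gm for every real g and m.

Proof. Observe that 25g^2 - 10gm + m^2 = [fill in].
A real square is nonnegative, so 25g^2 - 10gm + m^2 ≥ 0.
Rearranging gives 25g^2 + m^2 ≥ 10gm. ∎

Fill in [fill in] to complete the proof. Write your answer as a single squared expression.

(5g - m)^2

The leading and trailing coefficients are 5^2 and 1^2, and 10 = 2·5·1, so the trinomial is (5g - m)^2.
Hence 25g^2 - 10gm + m^2 ≥ 0.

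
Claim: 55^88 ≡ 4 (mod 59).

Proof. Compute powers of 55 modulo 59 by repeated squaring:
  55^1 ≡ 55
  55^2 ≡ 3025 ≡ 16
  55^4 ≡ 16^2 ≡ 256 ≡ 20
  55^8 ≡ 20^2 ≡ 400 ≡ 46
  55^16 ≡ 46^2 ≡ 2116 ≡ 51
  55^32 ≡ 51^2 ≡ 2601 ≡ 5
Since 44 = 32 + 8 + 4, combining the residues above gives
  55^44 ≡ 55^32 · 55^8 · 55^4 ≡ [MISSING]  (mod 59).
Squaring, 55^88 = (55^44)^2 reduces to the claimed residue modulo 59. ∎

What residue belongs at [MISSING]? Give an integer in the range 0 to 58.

57

Multiply the listed residues: 5 · 46 · 20 = 230 → 4600.
Reducing modulo 59: 4600 = 77·59 + 57, so 55^44 ≡ 57.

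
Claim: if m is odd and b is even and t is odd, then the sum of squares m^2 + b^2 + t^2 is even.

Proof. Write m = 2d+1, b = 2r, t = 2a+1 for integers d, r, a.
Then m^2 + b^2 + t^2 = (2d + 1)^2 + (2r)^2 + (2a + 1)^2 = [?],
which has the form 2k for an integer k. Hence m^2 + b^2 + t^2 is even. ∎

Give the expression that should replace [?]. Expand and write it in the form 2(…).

2(2a^2 + 2a + 2d^2 + 2d + 2r^2 + 1)

(2d + 1)^2 + (2r)^2 + (2a + 1)^2 = 4a^2 + 4a + 4d^2 + 4d + 4r^2 + 2
= 2(2a^2 + 2a + 2d^2 + 2d + 2r^2 + 1).
Since 2a^2 + 2a + 2d^2 + 2d + 2r^2 + 1 is an integer, the sum of squares is of the form 2k for an integer k.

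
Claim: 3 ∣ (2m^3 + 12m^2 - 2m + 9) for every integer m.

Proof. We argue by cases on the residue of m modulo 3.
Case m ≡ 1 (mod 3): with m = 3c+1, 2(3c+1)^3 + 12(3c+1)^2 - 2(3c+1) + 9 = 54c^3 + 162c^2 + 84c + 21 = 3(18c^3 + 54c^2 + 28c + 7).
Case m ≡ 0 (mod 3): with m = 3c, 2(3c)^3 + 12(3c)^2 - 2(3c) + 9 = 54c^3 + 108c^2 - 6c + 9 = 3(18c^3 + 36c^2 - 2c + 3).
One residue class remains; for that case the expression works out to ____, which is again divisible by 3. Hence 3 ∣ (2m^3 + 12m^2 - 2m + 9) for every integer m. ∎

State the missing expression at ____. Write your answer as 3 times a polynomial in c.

3(18c^3 + 72c^2 + 70c + 23)

Only m ≡ 2 (mod 3) is unaccounted for. Put m = 3c+2:
2(3c+2)^3 + 12(3c+2)^2 - 2(3c+2) + 9 expands to 54c^3 + 216c^2 + 210c + 69,
and factoring out 3 leaves 3(18c^3 + 72c^2 + 70c + 23).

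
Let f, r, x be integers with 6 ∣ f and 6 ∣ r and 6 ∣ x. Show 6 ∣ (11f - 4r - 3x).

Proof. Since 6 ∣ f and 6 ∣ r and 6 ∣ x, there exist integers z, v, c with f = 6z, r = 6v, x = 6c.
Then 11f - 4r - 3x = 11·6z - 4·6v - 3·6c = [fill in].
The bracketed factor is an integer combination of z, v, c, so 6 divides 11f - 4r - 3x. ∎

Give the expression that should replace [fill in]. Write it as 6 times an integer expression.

6(-3c - 4v + 11z)

Pull the common 6 out of every term: 11·6z - 4·6v - 3·6c = 6(-3c - 4v + 11z).
-3c - 4v + 11z is an integer, which exhibits the divisibility.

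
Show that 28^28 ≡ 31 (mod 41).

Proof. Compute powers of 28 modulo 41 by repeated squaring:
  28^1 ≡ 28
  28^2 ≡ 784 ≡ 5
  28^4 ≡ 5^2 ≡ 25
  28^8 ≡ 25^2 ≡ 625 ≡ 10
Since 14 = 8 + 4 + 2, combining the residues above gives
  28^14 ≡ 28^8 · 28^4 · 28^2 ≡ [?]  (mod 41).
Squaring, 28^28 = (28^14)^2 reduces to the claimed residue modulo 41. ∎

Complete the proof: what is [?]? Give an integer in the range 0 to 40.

Multiply the listed residues: 10 · 25 · 5 = 250 → 1250.
Reducing modulo 41: 1250 = 30·41 + 20, so 28^14 ≡ 20.

20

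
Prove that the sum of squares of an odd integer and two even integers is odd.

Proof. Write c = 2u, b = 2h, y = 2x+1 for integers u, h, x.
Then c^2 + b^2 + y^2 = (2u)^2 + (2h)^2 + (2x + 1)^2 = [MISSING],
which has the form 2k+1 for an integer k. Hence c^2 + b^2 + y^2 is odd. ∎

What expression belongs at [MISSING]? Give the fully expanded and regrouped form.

(2u)^2 + (2h)^2 + (2x + 1)^2 = 4h^2 + 4u^2 + 4x^2 + 4x + 1
= 2(2h^2 + 2u^2 + 2x^2 + 2x) + 1.
Since 2h^2 + 2u^2 + 2x^2 + 2x is an integer, the sum of squares is of the form 2k+1 for an integer k.

2(2h^2 + 2u^2 + 2x^2 + 2x) + 1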